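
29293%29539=29293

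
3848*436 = 1677728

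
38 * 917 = 34846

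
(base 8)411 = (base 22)c1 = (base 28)9d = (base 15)12a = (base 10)265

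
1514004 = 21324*71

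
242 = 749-507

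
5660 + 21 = 5681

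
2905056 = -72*(-40348) 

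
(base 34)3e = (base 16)74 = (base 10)116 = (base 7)224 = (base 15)7b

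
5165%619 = 213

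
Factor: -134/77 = -1*2^1*7^(-1)*11^(-1)*67^1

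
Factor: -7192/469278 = -1*2^2*3^(-2)*29^(-1) = -4/261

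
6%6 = 0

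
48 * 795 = 38160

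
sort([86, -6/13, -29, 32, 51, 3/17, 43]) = [-29, -6/13, 3/17, 32, 43, 51, 86]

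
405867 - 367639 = 38228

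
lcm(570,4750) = 14250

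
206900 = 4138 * 50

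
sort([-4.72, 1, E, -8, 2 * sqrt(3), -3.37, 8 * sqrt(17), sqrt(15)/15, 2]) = [-8, -4.72, -3.37, sqrt(15)/15, 1, 2, E, 2 * sqrt(3), 8 * sqrt(17)]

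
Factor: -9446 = -1 * 2^1 * 4723^1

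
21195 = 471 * 45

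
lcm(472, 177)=1416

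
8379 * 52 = 435708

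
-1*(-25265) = 25265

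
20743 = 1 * 20743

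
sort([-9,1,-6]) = [-9,-6,1]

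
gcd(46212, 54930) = 6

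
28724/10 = 2872 + 2/5 = 2872.40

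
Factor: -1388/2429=-1*2^2*7^(-1)=-4/7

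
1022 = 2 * 511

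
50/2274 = 25/1137 ≈ 0.0220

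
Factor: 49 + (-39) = 2^1*5^1 = 10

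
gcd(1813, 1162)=7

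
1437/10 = 143 + 7/10 = 143.70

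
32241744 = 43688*738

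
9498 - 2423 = 7075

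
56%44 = 12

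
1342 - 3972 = -2630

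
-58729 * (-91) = 5344339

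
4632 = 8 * 579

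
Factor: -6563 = -1 * 6563^1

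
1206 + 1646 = 2852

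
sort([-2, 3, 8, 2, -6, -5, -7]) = [-7, -6, -5, -2, 2, 3, 8]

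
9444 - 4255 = 5189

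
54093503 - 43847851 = 10245652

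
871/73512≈0.0118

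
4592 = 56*82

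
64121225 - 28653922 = 35467303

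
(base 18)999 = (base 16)c0f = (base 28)3q7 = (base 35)2i7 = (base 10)3087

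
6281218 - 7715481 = -1434263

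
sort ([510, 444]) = [444, 510]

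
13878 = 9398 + 4480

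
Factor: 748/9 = 2^2 * 3^(-2) * 11^1 * 17^1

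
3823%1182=277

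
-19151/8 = -2393 - 7/8 ≈ -2393.88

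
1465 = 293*5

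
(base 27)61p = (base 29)57i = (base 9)6057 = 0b1000101001010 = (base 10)4426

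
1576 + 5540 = 7116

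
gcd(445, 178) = 89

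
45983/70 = 656 + 9/10 = 656.90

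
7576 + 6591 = 14167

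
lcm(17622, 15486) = 511038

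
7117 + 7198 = 14315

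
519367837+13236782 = 532604619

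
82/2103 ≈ 0.0390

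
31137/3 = 10379 = 10379.00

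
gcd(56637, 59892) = 651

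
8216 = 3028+5188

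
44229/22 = 2010+9/22 ≈ 2010.41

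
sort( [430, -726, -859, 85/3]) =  [-859, -726, 85/3, 430]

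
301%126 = 49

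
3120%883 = 471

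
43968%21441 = 1086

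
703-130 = 573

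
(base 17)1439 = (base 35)504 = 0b1011111110001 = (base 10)6129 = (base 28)7mp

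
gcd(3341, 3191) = 1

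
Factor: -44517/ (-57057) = 7^ (-1)*13^ (-1)*71^1 = 71/91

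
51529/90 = 572 + 49/90 ≈ 572.54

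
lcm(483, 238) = 16422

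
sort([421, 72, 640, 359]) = [72, 359, 421, 640]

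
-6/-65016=1/10836 ≈ 0.0000923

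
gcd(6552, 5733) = 819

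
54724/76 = 720 + 1/19≈720.05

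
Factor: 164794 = 2^1 * 7^1 * 79^1 * 149^1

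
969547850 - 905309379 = 64238471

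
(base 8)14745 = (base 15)1e6e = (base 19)i6h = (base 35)5ee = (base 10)6629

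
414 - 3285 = -2871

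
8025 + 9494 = 17519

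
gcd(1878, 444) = 6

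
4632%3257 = 1375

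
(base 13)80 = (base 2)1101000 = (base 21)4k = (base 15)6e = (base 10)104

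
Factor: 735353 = 29^1 * 25357^1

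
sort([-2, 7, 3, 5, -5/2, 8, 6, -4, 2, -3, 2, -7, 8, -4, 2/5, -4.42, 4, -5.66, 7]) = [-7, -5.66, -4.42, -4, -4, -3, -5/2, -2, 2/5, 2, 2, 3, 4, 5, 6, 7, 7, 8, 8]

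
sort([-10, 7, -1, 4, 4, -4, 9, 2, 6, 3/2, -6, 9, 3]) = [-10, -6, -4, -1, 3/2, 2, 3, 4, 4, 6, 7, 9, 9]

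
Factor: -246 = -1 * 2^1 * 3^1 * 41^1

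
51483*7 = 360381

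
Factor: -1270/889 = -1*2^1*5^1*7^(-1) = -10/7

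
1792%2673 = 1792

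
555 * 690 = 382950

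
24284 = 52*467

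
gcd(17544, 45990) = 6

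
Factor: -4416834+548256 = -1*2^1*3^2*7^1*30703^1 = -3868578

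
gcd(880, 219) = 1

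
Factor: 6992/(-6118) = -1*2^3*7^(-1) = -8/7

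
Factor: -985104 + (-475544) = -1*2^3*7^1*26083^1 = -1460648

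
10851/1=10851=10851.00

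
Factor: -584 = -1 * 2^3 * 73^1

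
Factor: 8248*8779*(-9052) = -1*2^5*31^1*73^1*1031^1*8779^1 = -655448005984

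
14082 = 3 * 4694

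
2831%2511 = 320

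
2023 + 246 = 2269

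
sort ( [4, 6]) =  [4, 6]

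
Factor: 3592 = 2^3*449^1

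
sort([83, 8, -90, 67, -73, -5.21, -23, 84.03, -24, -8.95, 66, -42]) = [-90, -73, -42, -24, -23, -8.95, -5.21, 8, 66, 67, 83, 84.03]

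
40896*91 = 3721536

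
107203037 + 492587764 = 599790801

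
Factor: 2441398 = 2^1*1220699^1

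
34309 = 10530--23779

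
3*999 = 2997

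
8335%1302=523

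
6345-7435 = -1090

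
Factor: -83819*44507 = -1*79^1*1061^1*44507^1 = -3730532233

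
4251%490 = 331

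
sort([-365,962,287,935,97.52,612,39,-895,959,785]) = [-895,-365,39,97.52,287,612,785,935,959,962]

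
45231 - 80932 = -35701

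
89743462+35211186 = 124954648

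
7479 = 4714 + 2765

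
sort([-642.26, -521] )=[-642.26, -521] 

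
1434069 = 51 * 28119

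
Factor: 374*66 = 2^2*3^1*11^2*17^1 = 24684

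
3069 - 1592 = 1477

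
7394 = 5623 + 1771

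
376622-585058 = -208436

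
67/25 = 2 + 17/25 = 2.68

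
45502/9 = 5055+7/9 ≈ 5055.78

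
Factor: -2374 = -1*2^1*1187^1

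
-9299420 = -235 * 39572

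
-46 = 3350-3396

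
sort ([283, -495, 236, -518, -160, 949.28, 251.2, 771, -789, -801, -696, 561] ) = [-801, -789, -696, -518, -495, -160, 236, 251.2, 283, 561, 771, 949.28] 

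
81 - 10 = 71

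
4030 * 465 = 1873950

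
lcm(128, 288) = 1152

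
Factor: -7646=-1 * 2^1 * 3823^1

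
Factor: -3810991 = -1*41^1*92951^1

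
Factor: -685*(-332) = 2^2*5^1*83^1*137^1 = 227420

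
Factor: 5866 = 2^1*7^1*419^1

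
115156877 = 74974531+40182346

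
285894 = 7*40842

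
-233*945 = -220185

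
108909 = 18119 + 90790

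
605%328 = 277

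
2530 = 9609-7079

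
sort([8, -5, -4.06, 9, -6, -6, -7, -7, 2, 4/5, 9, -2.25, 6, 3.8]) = [-7, -7, -6, -6, -5, -4.06, -2.25, 4/5, 2, 3.8, 6, 8, 9, 9]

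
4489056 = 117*38368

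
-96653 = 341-96994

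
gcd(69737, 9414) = 1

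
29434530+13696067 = 43130597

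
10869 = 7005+3864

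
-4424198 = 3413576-7837774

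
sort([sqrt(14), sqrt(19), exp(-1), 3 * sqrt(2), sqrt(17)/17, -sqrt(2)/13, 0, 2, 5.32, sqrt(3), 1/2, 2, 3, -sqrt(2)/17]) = [-sqrt(2)/13, -sqrt(2)/17, 0, sqrt(17)/17, exp(-1), 1/2, sqrt(3), 2, 2, 3, sqrt(14), 3 * sqrt(2), sqrt(19), 5.32]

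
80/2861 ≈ 0.0280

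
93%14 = 9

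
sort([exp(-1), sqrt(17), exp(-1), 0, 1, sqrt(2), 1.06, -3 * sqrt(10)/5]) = [-3 * sqrt(10)/5, 0, exp(-1), exp(-1), 1, 1.06, sqrt(2), sqrt(17)]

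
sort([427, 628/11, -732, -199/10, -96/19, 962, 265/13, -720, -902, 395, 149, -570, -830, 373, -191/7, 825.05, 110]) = [-902, -830, -732, -720, -570, -191/7, -199/10, -96/19, 265/13, 628/11, 110, 149, 373, 395, 427, 825.05, 962]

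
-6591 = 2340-8931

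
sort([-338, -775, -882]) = [-882, -775, -338]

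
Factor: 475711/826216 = 2^(-3)*17^1*139^(-1)*743^(-1)*27983^1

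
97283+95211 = 192494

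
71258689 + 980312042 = 1051570731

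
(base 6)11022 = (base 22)338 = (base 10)1526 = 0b10111110110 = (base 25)2b1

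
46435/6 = 7739 + 1/6≈7739.17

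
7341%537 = 360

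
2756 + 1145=3901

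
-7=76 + -83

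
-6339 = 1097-7436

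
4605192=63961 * 72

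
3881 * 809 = 3139729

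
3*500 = 1500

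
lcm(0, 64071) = 0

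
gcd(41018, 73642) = 2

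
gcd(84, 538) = 2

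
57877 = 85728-27851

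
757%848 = 757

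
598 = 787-189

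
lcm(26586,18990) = 132930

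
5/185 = 1/37 ≈ 0.0270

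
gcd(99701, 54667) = 1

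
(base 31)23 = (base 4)1001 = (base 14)49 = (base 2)1000001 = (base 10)65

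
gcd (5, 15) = 5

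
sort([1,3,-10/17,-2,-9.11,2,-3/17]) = [-9.11,-2,-10/17,-3/17,1,2,3]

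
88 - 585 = -497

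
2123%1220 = 903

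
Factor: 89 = 89^1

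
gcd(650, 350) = 50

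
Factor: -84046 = -1*2^1*42023^1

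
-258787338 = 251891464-510678802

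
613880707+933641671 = 1547522378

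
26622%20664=5958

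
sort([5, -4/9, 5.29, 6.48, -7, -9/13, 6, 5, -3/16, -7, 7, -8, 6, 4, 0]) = [-8, -7, -7, -9/13, -4/9, -3/16, 0, 4, 5, 5, 5.29, 6, 6, 6.48, 7]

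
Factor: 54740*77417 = 2^2*5^1*7^1*17^1*23^1*77417^1 = 4237806580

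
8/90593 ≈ 0.0000883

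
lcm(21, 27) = 189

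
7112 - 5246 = 1866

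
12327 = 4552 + 7775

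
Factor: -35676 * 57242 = -1 * 2^3 * 3^2 * 991^1 * 28621^1 = -2042165592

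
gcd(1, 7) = 1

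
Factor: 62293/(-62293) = -1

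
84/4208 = 21/1052 ≈ 0.0200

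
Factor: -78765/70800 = -1*2^(-4)*5^(-1)*89^1 = -89/80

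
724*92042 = 66638408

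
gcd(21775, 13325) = 325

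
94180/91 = 1034 + 86/91 ≈ 1034.95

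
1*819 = 819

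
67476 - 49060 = 18416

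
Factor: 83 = 83^1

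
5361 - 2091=3270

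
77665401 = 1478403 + 76186998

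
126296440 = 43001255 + 83295185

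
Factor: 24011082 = 2^1*3^2*1333949^1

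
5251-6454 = -1203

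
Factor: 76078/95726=23^(-1)*2081^(-1)*38039^1=38039/47863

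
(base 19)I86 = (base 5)203111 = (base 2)1101000000000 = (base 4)1220000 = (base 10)6656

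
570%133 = 38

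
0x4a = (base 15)4e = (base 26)2m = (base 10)74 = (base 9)82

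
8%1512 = 8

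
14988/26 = 576 + 6/13≈576.46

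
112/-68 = -28/17 ≈ -1.65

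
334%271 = 63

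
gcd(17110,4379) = 29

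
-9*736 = -6624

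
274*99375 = 27228750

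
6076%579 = 286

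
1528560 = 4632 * 330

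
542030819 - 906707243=-364676424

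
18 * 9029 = 162522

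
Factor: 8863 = 8863^1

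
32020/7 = 4574+2/7 ≈ 4574.29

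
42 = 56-14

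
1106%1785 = 1106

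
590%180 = 50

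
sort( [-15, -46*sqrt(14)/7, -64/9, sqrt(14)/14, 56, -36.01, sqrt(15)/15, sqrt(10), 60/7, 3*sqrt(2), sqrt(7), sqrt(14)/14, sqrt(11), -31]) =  [-36.01, -31, -46*sqrt(14)/7, -15, -64/9, sqrt(15)/15, sqrt(14)/14, sqrt(14)/14, sqrt(7), sqrt(10), sqrt(11), 3*sqrt(2), 60/7, 56]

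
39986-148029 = -108043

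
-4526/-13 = 348 + 2/13≈348.15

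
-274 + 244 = -30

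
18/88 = 9/44 ≈ 0.205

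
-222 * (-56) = 12432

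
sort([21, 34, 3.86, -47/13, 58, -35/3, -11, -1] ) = [-35/3, -11, -47/13, -1, 3.86, 21, 34, 58] 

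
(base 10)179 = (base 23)7i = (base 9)218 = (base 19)98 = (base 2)10110011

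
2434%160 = 34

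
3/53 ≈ 0.0566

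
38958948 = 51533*756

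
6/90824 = 3/45412 ≈ 0.0000661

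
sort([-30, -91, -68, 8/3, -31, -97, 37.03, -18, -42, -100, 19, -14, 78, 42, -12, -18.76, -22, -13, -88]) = [-100, -97, -91, -88, -68, -42, -31, -30, -22, -18.76, -18, -14, -13, -12, 8/3, 19, 37.03, 42, 78]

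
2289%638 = 375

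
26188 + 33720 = 59908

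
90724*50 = 4536200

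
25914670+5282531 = 31197201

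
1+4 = 5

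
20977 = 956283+-935306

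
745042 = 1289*578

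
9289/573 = 16 + 121/573≈16.21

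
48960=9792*5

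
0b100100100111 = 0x927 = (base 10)2343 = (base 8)4447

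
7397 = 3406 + 3991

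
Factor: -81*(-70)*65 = 2^1*3^4*5^2*7^1*13^1 = 368550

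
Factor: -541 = -1 * 541^1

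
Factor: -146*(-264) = 2^4*3^1*11^1*73^1 = 38544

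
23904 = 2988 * 8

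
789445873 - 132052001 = 657393872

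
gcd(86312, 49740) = 4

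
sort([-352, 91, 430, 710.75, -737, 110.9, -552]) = [-737, -552, -352, 91, 110.9, 430, 710.75]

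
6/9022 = 3/4511 ≈ 0.000665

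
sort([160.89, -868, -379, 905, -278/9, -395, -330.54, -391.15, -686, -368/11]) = [-868, -686, -395, -391.15, -379, -330.54, -368/11, -278/9, 160.89, 905]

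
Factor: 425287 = 103^1*4129^1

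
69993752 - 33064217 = 36929535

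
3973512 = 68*58434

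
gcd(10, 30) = 10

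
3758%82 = 68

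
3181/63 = 50 + 31/63 ≈ 50.49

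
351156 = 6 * 58526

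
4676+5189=9865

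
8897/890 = 9 + 887/890 ≈ 10.00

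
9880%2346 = 496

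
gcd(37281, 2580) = 129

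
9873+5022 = 14895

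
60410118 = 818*73851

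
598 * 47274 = 28269852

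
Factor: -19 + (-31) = -1 * 2^1 * 5^2 = -50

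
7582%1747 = 594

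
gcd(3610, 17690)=10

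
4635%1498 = 141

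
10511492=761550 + 9749942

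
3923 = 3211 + 712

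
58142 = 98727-40585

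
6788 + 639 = 7427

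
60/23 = 2 + 14/23≈2.61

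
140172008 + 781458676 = 921630684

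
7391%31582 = 7391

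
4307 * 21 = 90447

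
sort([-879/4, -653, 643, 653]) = [-653, -879/4, 643, 653]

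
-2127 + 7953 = 5826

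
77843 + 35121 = 112964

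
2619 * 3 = 7857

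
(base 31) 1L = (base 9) 57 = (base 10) 52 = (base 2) 110100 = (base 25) 22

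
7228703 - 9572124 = -2343421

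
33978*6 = 203868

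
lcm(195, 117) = 585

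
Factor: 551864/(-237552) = -1*2^(-1)*3^(-1)*7^(-2)*683^1 = -683/294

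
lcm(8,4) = 8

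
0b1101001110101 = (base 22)dlj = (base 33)678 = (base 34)5t7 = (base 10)6773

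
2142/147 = 14 + 4/7 ≈ 14.57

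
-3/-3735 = 1/1245 ≈ 0.000803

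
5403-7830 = -2427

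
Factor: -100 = -1*2^2*5^2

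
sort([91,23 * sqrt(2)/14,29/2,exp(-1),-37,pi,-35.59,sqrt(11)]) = [-37,-35.59,exp(-1),23 * sqrt(2)/14,pi,sqrt(11),29/2,91]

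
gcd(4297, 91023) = 1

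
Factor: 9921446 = 2^1*1627^1*3049^1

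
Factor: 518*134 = 2^2*7^1*37^1*67^1 = 69412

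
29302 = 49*598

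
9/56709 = 1/6301 ≈ 0.000159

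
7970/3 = 2656+2/3≈2656.67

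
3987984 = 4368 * 913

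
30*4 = 120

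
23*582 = 13386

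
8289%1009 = 217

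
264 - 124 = 140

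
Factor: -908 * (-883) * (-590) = -1 * 2^3 * 5^1 * 59^1 * 227^1 * 883^1 = -473040760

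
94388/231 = 13484/33 ≈ 408.61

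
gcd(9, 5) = 1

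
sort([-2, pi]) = [-2, pi]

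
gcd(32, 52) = 4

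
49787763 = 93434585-43646822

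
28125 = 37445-9320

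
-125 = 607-732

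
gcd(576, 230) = 2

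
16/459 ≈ 0.0349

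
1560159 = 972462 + 587697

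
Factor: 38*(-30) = -1*2^2*3^1*5^1*19^1 = -1140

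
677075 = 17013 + 660062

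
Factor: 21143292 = 2^2 * 3^1 * 1761941^1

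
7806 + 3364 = 11170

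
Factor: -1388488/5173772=-1 * 2^1 * 281^(-1) * 4603^(-1) * 173561^1=-347122/1293443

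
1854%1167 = 687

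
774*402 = 311148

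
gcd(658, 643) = 1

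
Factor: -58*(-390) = 2^2*3^1*5^1*13^1*29^1 = 22620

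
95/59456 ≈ 0.00160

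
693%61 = 22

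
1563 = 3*521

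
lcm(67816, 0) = 0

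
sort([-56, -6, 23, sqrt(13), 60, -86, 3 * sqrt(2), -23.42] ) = [-86, -56, -23.42, -6, sqrt(13), 3 * sqrt(2), 23, 60] 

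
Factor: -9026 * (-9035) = 2^1 * 5^1 * 13^1 * 139^1 * 4513^1 = 81549910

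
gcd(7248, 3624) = 3624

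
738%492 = 246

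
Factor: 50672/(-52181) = -1*2^4*3167^1*52181^(-1)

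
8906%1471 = 80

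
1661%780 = 101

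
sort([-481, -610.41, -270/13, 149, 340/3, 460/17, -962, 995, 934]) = [-962, -610.41, -481, -270/13, 460/17, 340/3, 149, 934, 995]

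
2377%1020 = 337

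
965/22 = 43 + 19/22 ≈ 43.86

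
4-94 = -90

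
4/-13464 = -1/3366 ≈ -0.000297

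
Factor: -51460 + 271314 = 2^1 * 37^1 * 2971^1 = 219854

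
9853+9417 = 19270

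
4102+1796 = 5898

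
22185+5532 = 27717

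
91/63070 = 13/9010 ≈ 0.00144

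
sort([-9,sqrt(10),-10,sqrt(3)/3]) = [-10,-9,sqrt(3)/3,sqrt(10)]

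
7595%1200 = 395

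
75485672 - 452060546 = -376574874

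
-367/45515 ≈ -0.00806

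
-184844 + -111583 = -296427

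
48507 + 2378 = 50885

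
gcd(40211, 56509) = 1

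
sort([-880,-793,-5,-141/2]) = [-880,-793,-141/2,-5]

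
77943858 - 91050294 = -13106436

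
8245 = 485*17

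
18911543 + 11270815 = 30182358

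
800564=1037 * 772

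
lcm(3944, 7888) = 7888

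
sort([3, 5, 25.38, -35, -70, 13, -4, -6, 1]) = [-70, -35, -6, -4, 1, 3, 5, 13, 25.38]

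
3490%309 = 91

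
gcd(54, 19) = 1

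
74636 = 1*74636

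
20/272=5/68 ≈ 0.0735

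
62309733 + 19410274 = 81720007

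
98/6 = 16+1/3 ≈ 16.33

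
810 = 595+215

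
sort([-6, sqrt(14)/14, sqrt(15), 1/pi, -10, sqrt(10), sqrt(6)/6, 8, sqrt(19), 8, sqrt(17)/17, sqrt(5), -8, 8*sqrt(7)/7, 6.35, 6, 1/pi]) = [-10, -8, -6, sqrt(17)/17, sqrt(14)/14, 1/pi, 1/pi, sqrt(6)/6, sqrt(5), 8*sqrt(7)/7, sqrt(10), sqrt(15), sqrt(19), 6, 6.35, 8, 8]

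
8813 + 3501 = 12314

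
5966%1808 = 542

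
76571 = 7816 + 68755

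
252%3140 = 252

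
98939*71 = 7024669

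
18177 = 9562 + 8615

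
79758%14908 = 5218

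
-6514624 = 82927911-89442535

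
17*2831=48127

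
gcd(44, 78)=2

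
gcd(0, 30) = 30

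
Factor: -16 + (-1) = -1*17^1 = -17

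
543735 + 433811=977546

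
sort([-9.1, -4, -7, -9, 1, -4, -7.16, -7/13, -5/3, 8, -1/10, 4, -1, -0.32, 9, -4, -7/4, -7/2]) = [-9.1, -9, -7.16, -7, -4, -4, -4, -7/2, -7/4, -5/3, -1, -7/13, -0.32, -1/10, 1, 4, 8, 9]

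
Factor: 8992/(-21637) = -1*2^5*7^(-1)*11^(-1) = -32/77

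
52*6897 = 358644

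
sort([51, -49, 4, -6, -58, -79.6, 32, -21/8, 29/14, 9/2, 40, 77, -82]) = [-82, -79.6, -58, -49, -6, -21/8, 29/14, 4, 9/2, 32, 40, 51, 77]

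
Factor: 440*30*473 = 2^4*3^1*5^2*11^2*43^1 = 6243600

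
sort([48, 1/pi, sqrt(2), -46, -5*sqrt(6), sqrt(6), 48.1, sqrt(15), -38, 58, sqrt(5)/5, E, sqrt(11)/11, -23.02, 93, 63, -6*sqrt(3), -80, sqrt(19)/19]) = [-80, -46, -38, -23.02, -5*sqrt(6), -6*sqrt(3), sqrt(19)/19, sqrt(11)/11, 1/pi, sqrt(5)/5, sqrt(2), sqrt(6), E, sqrt(15), 48, 48.1, 58, 63, 93]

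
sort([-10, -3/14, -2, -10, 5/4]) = [-10, -10, -2, -3/14, 5/4]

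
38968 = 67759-28791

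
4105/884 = 4 + 569/884 ≈ 4.64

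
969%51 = 0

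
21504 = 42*512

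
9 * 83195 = 748755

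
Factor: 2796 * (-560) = -1 * 2^6 * 3^1 * 5^1 * 7^1 * 233^1 = -1565760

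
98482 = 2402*41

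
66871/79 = 846+37/79 ≈ 846.47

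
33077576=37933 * 872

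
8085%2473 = 666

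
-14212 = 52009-66221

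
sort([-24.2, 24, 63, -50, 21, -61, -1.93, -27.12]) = [-61, -50, -27.12, -24.2, -1.93, 21, 24, 63]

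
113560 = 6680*17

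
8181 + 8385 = 16566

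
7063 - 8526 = -1463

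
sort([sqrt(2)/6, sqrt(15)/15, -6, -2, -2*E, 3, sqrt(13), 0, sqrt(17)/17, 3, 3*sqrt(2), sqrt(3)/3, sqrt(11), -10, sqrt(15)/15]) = [-10, -6, -2*E, -2, 0, sqrt(2)/6, sqrt(17)/17, sqrt(15)/15, sqrt(15)/15, sqrt(3)/3, 3, 3, sqrt(11), sqrt(13), 3*sqrt(2)]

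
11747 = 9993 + 1754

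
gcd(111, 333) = 111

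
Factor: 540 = 2^2*3^3*5^1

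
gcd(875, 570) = 5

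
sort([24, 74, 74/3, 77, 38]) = [24, 74/3, 38, 74, 77]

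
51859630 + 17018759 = 68878389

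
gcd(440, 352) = 88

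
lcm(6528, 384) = 6528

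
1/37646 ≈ 0.0000266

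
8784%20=4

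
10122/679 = 1446/97 ≈ 14.91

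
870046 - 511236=358810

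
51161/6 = 8526 + 5/6 ≈ 8526.83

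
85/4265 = 17/853≈0.0199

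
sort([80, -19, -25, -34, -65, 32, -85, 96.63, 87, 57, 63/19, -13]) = [-85, -65, -34, -25, -19, -13, 63/19, 32, 57, 80, 87, 96.63]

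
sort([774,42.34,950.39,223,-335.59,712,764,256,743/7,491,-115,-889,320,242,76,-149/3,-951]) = [-951,-889,-335.59,-115,-149/3,42.34,76,743/7,223,242,256,320,491,712,764,774,950.39]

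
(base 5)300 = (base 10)75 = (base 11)69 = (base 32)2b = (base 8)113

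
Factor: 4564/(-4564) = -1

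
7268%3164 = 940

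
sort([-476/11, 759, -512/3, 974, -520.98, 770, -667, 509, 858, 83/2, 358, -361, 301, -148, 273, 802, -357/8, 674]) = [-667, -520.98, -361, -512/3, -148, -357/8, -476/11, 83/2, 273, 301, 358, 509, 674, 759, 770, 802, 858, 974]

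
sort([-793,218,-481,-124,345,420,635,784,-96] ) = [-793,-481,-124,-96,218,345,420,635,784] 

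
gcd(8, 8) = 8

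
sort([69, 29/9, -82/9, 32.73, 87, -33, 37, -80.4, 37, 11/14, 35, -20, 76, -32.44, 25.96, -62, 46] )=[-80.4, -62, -33, -32.44, -20, -82/9, 11/14, 29/9, 25.96, 32.73, 35, 37, 37, 46, 69, 76, 87] 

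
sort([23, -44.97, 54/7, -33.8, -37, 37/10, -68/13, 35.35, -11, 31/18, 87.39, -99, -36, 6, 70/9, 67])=[-99, -44.97, -37, -36, -33.8, -11, -68/13, 31/18, 37/10, 6, 54/7, 70/9, 23, 35.35, 67, 87.39]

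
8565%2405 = 1350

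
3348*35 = 117180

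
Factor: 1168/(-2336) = -1*2^(-1) = -1/2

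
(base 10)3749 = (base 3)12010212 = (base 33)3ek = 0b111010100101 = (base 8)7245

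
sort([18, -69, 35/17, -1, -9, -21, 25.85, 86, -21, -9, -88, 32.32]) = [-88, -69, -21, -21, -9, -9, -1, 35/17, 18, 25.85, 32.32, 86]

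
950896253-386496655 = 564399598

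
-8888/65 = -136 - 48/65 ≈ -136.74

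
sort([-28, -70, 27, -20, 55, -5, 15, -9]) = [-70, -28, -20, -9, -5, 15, 27, 55]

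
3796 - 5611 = -1815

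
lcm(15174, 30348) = 30348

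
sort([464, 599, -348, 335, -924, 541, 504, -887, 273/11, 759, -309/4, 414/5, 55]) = [-924, -887, -348, -309/4, 273/11, 55, 414/5, 335, 464, 504, 541, 599, 759]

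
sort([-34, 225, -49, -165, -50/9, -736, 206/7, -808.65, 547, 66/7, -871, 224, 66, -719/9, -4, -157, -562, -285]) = [-871, -808.65, -736, -562, -285, -165, -157, -719/9, -49, -34, -50/9, -4, 66/7, 206/7, 66, 224, 225, 547]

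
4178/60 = 69 + 19/30 ≈ 69.63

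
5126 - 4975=151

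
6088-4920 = 1168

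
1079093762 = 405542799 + 673550963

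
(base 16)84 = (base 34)3u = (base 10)132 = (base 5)1012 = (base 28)4k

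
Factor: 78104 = 2^3 * 13^1 * 751^1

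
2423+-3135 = -712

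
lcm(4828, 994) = 33796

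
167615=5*33523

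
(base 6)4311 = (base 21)24d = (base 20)28j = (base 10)979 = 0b1111010011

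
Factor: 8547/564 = 2^(-2)*7^1*11^1*37^1*47^(-1) = 2849/188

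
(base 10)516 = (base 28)ic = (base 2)1000000100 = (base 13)309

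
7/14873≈0.000471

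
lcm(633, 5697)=5697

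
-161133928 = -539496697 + 378362769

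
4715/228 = 20 + 155/228 ≈ 20.68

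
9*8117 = 73053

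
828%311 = 206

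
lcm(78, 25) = 1950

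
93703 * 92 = 8620676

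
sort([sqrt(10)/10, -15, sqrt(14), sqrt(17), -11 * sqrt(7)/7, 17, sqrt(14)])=[-15, -11 * sqrt(7)/7, sqrt(10)/10, sqrt(14), sqrt(14), sqrt(17), 17]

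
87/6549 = 29/2183 ≈ 0.0133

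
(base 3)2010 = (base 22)2d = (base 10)57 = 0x39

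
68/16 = 17/4 = 4.25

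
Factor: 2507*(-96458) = -1*2^1*17^1*23^1*109^1*2837^1 = -241820206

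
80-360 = -280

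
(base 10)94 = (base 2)1011110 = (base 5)334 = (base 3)10111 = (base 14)6a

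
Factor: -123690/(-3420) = 2^(-1)*3^(-1)*7^1*31^1 = 217/6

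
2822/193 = 14 + 120/193 ≈ 14.62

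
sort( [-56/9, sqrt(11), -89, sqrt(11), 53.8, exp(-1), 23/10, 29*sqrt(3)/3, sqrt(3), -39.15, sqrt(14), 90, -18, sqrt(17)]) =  [-89, -39.15, -18, -56/9, exp(-1), sqrt(3), 23/10, sqrt(11), sqrt(11), sqrt(14), sqrt(17), 29*sqrt(3)/3, 53.8, 90]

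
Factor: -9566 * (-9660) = 2^3 * 3^1 * 5^1 * 7^1 * 23^1 * 4783^1 = 92407560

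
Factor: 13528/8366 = 2^2*19^1*47^(-1) = 76/47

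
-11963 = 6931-18894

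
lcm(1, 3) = 3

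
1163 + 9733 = 10896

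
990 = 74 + 916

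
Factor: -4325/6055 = -1*5^1*7^(-1) = -5/7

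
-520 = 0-520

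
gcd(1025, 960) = 5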